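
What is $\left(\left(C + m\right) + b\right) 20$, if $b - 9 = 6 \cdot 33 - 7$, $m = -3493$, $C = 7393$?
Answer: $82000$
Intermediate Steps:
$b = 200$ ($b = 9 + \left(6 \cdot 33 - 7\right) = 9 + \left(198 - 7\right) = 9 + 191 = 200$)
$\left(\left(C + m\right) + b\right) 20 = \left(\left(7393 - 3493\right) + 200\right) 20 = \left(3900 + 200\right) 20 = 4100 \cdot 20 = 82000$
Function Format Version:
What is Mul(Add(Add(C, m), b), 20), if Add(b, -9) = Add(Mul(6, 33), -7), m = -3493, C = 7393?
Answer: 82000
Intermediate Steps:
b = 200 (b = Add(9, Add(Mul(6, 33), -7)) = Add(9, Add(198, -7)) = Add(9, 191) = 200)
Mul(Add(Add(C, m), b), 20) = Mul(Add(Add(7393, -3493), 200), 20) = Mul(Add(3900, 200), 20) = Mul(4100, 20) = 82000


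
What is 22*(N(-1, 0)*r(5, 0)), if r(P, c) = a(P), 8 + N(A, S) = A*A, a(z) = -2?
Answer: 308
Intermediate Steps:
N(A, S) = -8 + A² (N(A, S) = -8 + A*A = -8 + A²)
r(P, c) = -2
22*(N(-1, 0)*r(5, 0)) = 22*((-8 + (-1)²)*(-2)) = 22*((-8 + 1)*(-2)) = 22*(-7*(-2)) = 22*14 = 308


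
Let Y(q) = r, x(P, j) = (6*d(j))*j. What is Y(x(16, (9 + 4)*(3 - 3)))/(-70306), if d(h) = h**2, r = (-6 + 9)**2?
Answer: -9/70306 ≈ -0.00012801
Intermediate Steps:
r = 9 (r = 3**2 = 9)
x(P, j) = 6*j**3 (x(P, j) = (6*j**2)*j = 6*j**3)
Y(q) = 9
Y(x(16, (9 + 4)*(3 - 3)))/(-70306) = 9/(-70306) = 9*(-1/70306) = -9/70306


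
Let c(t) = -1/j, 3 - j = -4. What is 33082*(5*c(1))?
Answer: -23630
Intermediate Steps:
j = 7 (j = 3 - 1*(-4) = 3 + 4 = 7)
c(t) = -⅐ (c(t) = -1/7 = -1*⅐ = -⅐)
33082*(5*c(1)) = 33082*(5*(-⅐)) = 33082*(-5/7) = -23630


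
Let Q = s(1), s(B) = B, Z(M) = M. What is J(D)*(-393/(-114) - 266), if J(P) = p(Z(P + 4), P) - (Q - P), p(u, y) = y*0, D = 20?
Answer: -9977/2 ≈ -4988.5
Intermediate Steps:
p(u, y) = 0
Q = 1
J(P) = -1 + P (J(P) = 0 - (1 - P) = 0 + (-1 + P) = -1 + P)
J(D)*(-393/(-114) - 266) = (-1 + 20)*(-393/(-114) - 266) = 19*(-393*(-1/114) - 266) = 19*(131/38 - 266) = 19*(-9977/38) = -9977/2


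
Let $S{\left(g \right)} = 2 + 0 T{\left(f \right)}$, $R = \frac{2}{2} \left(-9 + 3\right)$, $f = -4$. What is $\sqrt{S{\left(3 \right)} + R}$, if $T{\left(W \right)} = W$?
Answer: $2 i \approx 2.0 i$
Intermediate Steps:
$R = -6$ ($R = 2 \cdot \frac{1}{2} \left(-6\right) = 1 \left(-6\right) = -6$)
$S{\left(g \right)} = 2$ ($S{\left(g \right)} = 2 + 0 \left(-4\right) = 2 + 0 = 2$)
$\sqrt{S{\left(3 \right)} + R} = \sqrt{2 - 6} = \sqrt{-4} = 2 i$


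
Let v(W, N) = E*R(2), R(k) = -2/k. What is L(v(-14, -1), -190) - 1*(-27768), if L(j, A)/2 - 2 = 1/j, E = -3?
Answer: 83318/3 ≈ 27773.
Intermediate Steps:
v(W, N) = 3 (v(W, N) = -(-6)/2 = -3*(-1) = 3)
L(j, A) = 4 + 2/j
L(v(-14, -1), -190) - 1*(-27768) = (4 + 2/3) - 1*(-27768) = (4 + 2*(⅓)) + 27768 = (4 + ⅔) + 27768 = 14/3 + 27768 = 83318/3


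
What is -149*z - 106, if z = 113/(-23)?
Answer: 14399/23 ≈ 626.04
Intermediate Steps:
z = -113/23 (z = 113*(-1/23) = -113/23 ≈ -4.9130)
-149*z - 106 = -149*(-113/23) - 106 = 16837/23 - 106 = 14399/23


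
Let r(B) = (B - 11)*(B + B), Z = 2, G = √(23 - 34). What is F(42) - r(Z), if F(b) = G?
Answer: 36 + I*√11 ≈ 36.0 + 3.3166*I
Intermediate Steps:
G = I*√11 (G = √(-11) = I*√11 ≈ 3.3166*I)
r(B) = 2*B*(-11 + B) (r(B) = (-11 + B)*(2*B) = 2*B*(-11 + B))
F(b) = I*√11
F(42) - r(Z) = I*√11 - 2*2*(-11 + 2) = I*√11 - 2*2*(-9) = I*√11 - 1*(-36) = I*√11 + 36 = 36 + I*√11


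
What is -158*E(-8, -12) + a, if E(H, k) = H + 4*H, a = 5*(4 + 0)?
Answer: 6340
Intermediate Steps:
a = 20 (a = 5*4 = 20)
E(H, k) = 5*H
-158*E(-8, -12) + a = -790*(-8) + 20 = -158*(-40) + 20 = 6320 + 20 = 6340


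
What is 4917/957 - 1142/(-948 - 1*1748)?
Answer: 217411/39092 ≈ 5.5615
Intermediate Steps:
4917/957 - 1142/(-948 - 1*1748) = 4917*(1/957) - 1142/(-948 - 1748) = 149/29 - 1142/(-2696) = 149/29 - 1142*(-1/2696) = 149/29 + 571/1348 = 217411/39092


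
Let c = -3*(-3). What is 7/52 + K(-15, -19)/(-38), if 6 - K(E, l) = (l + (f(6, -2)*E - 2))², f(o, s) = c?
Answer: 632713/988 ≈ 640.40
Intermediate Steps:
c = 9
f(o, s) = 9
K(E, l) = 6 - (-2 + l + 9*E)² (K(E, l) = 6 - (l + (9*E - 2))² = 6 - (l + (-2 + 9*E))² = 6 - (-2 + l + 9*E)²)
7/52 + K(-15, -19)/(-38) = 7/52 + (6 - (-2 - 19 + 9*(-15))²)/(-38) = 7*(1/52) + (6 - (-2 - 19 - 135)²)*(-1/38) = 7/52 + (6 - 1*(-156)²)*(-1/38) = 7/52 + (6 - 1*24336)*(-1/38) = 7/52 + (6 - 24336)*(-1/38) = 7/52 - 24330*(-1/38) = 7/52 + 12165/19 = 632713/988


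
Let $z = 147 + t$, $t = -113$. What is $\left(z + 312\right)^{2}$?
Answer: $119716$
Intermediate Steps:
$z = 34$ ($z = 147 - 113 = 34$)
$\left(z + 312\right)^{2} = \left(34 + 312\right)^{2} = 346^{2} = 119716$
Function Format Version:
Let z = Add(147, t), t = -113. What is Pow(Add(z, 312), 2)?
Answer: 119716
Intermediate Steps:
z = 34 (z = Add(147, -113) = 34)
Pow(Add(z, 312), 2) = Pow(Add(34, 312), 2) = Pow(346, 2) = 119716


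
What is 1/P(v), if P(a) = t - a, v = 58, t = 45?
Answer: -1/13 ≈ -0.076923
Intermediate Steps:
P(a) = 45 - a
1/P(v) = 1/(45 - 1*58) = 1/(45 - 58) = 1/(-13) = -1/13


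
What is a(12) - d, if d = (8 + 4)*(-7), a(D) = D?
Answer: 96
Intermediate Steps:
d = -84 (d = 12*(-7) = -84)
a(12) - d = 12 - 1*(-84) = 12 + 84 = 96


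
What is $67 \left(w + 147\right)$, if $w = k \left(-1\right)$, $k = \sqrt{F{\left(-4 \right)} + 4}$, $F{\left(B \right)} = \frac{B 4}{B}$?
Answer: $9849 - 134 \sqrt{2} \approx 9659.5$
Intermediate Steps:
$F{\left(B \right)} = 4$ ($F{\left(B \right)} = \frac{4 B}{B} = 4$)
$k = 2 \sqrt{2}$ ($k = \sqrt{4 + 4} = \sqrt{8} = 2 \sqrt{2} \approx 2.8284$)
$w = - 2 \sqrt{2}$ ($w = 2 \sqrt{2} \left(-1\right) = - 2 \sqrt{2} \approx -2.8284$)
$67 \left(w + 147\right) = 67 \left(- 2 \sqrt{2} + 147\right) = 67 \left(147 - 2 \sqrt{2}\right) = 9849 - 134 \sqrt{2}$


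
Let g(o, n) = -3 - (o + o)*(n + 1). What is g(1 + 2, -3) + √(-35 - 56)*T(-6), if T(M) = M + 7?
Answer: 9 + I*√91 ≈ 9.0 + 9.5394*I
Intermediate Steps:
T(M) = 7 + M
g(o, n) = -3 - 2*o*(1 + n)
g(1 + 2, -3) + √(-35 - 56)*T(-6) = (-3 - 2*(1 + 2) - 2*(-3)*(1 + 2)) + √(-35 - 56)*(7 - 6) = (-3 - 2*3 - 2*(-3)*3) + √(-91)*1 = (-3 - 6 + 18) + (I*√91)*1 = 9 + I*√91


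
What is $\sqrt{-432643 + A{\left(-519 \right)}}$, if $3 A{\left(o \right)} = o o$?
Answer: $2 i \sqrt{85714} \approx 585.54 i$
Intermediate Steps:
$A{\left(o \right)} = \frac{o^{2}}{3}$ ($A{\left(o \right)} = \frac{o o}{3} = \frac{o^{2}}{3}$)
$\sqrt{-432643 + A{\left(-519 \right)}} = \sqrt{-432643 + \frac{\left(-519\right)^{2}}{3}} = \sqrt{-432643 + \frac{1}{3} \cdot 269361} = \sqrt{-432643 + 89787} = \sqrt{-342856} = 2 i \sqrt{85714}$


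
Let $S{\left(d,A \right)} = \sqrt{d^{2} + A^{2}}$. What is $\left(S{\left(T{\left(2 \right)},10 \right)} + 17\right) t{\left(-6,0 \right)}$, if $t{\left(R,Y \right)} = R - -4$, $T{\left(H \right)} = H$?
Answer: $-34 - 4 \sqrt{26} \approx -54.396$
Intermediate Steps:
$t{\left(R,Y \right)} = 4 + R$ ($t{\left(R,Y \right)} = R + 4 = 4 + R$)
$S{\left(d,A \right)} = \sqrt{A^{2} + d^{2}}$
$\left(S{\left(T{\left(2 \right)},10 \right)} + 17\right) t{\left(-6,0 \right)} = \left(\sqrt{10^{2} + 2^{2}} + 17\right) \left(4 - 6\right) = \left(\sqrt{100 + 4} + 17\right) \left(-2\right) = \left(\sqrt{104} + 17\right) \left(-2\right) = \left(2 \sqrt{26} + 17\right) \left(-2\right) = \left(17 + 2 \sqrt{26}\right) \left(-2\right) = -34 - 4 \sqrt{26}$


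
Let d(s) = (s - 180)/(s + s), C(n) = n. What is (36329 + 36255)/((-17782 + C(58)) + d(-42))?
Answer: -1016176/248099 ≈ -4.0958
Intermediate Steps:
d(s) = (-180 + s)/(2*s) (d(s) = (-180 + s)/((2*s)) = (-180 + s)*(1/(2*s)) = (-180 + s)/(2*s))
(36329 + 36255)/((-17782 + C(58)) + d(-42)) = (36329 + 36255)/((-17782 + 58) + (1/2)*(-180 - 42)/(-42)) = 72584/(-17724 + (1/2)*(-1/42)*(-222)) = 72584/(-17724 + 37/14) = 72584/(-248099/14) = 72584*(-14/248099) = -1016176/248099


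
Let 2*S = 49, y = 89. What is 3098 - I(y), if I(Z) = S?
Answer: 6147/2 ≈ 3073.5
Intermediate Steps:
S = 49/2 (S = (½)*49 = 49/2 ≈ 24.500)
I(Z) = 49/2
3098 - I(y) = 3098 - 1*49/2 = 3098 - 49/2 = 6147/2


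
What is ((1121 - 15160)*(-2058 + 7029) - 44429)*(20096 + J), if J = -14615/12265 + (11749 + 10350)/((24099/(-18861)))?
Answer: -3851680951656351688/19704949 ≈ -1.9547e+11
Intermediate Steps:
J = -340834501548/19704949 (J = -14615*1/12265 + 22099/((24099*(-1/18861))) = -2923/2453 + 22099/(-8033/6287) = -2923/2453 + 22099*(-6287/8033) = -2923/2453 - 138936413/8033 = -340834501548/19704949 ≈ -17297.)
((1121 - 15160)*(-2058 + 7029) - 44429)*(20096 + J) = ((1121 - 15160)*(-2058 + 7029) - 44429)*(20096 - 340834501548/19704949) = (-14039*4971 - 44429)*(55156153556/19704949) = (-69787869 - 44429)*(55156153556/19704949) = -69832298*55156153556/19704949 = -3851680951656351688/19704949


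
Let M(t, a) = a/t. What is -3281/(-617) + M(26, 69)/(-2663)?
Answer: 227127305/42719846 ≈ 5.3167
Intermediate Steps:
-3281/(-617) + M(26, 69)/(-2663) = -3281/(-617) + (69/26)/(-2663) = -3281*(-1/617) + (69*(1/26))*(-1/2663) = 3281/617 + (69/26)*(-1/2663) = 3281/617 - 69/69238 = 227127305/42719846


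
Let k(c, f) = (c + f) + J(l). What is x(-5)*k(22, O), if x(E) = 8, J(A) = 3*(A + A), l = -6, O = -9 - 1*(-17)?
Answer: -48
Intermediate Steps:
O = 8 (O = -9 + 17 = 8)
J(A) = 6*A (J(A) = 3*(2*A) = 6*A)
k(c, f) = -36 + c + f (k(c, f) = (c + f) + 6*(-6) = (c + f) - 36 = -36 + c + f)
x(-5)*k(22, O) = 8*(-36 + 22 + 8) = 8*(-6) = -48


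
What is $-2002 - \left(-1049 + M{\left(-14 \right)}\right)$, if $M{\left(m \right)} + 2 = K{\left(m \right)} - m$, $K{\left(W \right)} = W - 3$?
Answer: $-948$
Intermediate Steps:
$K{\left(W \right)} = -3 + W$
$M{\left(m \right)} = -5$ ($M{\left(m \right)} = -2 + \left(\left(-3 + m\right) - m\right) = -2 - 3 = -5$)
$-2002 - \left(-1049 + M{\left(-14 \right)}\right) = -2002 - \left(-1049 - 5\right) = -2002 - -1054 = -2002 + 1054 = -948$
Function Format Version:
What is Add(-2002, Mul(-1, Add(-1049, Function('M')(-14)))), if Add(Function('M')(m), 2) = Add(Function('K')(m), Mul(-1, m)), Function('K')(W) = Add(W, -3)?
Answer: -948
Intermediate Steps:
Function('K')(W) = Add(-3, W)
Function('M')(m) = -5 (Function('M')(m) = Add(-2, Add(Add(-3, m), Mul(-1, m))) = Add(-2, -3) = -5)
Add(-2002, Mul(-1, Add(-1049, Function('M')(-14)))) = Add(-2002, Mul(-1, Add(-1049, -5))) = Add(-2002, Mul(-1, -1054)) = Add(-2002, 1054) = -948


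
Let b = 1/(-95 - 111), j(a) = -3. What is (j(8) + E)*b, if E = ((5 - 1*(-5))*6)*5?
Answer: -297/206 ≈ -1.4417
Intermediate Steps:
b = -1/206 (b = 1/(-206) = -1/206 ≈ -0.0048544)
E = 300 (E = ((5 + 5)*6)*5 = (10*6)*5 = 60*5 = 300)
(j(8) + E)*b = (-3 + 300)*(-1/206) = 297*(-1/206) = -297/206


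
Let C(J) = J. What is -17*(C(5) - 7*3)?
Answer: 272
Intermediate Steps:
-17*(C(5) - 7*3) = -17*(5 - 7*3) = -17*(5 - 21) = -17*(-16) = 272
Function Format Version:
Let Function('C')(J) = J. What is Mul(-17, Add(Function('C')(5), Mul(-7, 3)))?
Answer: 272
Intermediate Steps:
Mul(-17, Add(Function('C')(5), Mul(-7, 3))) = Mul(-17, Add(5, Mul(-7, 3))) = Mul(-17, Add(5, -21)) = Mul(-17, -16) = 272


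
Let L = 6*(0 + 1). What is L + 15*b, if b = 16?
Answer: 246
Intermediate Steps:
L = 6 (L = 6*1 = 6)
L + 15*b = 6 + 15*16 = 6 + 240 = 246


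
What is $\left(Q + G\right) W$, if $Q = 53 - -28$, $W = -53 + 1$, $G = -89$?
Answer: $416$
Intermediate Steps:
$W = -52$
$Q = 81$ ($Q = 53 + 28 = 81$)
$\left(Q + G\right) W = \left(81 - 89\right) \left(-52\right) = \left(-8\right) \left(-52\right) = 416$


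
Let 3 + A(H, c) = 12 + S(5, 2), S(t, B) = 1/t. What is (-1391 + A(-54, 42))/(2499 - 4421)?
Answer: 6909/9610 ≈ 0.71894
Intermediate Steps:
A(H, c) = 46/5 (A(H, c) = -3 + (12 + 1/5) = -3 + 61/5 = 46/5)
(-1391 + A(-54, 42))/(2499 - 4421) = (-1391 + 46/5)/(2499 - 4421) = -6909/5/(-1922) = -6909/5*(-1/1922) = 6909/9610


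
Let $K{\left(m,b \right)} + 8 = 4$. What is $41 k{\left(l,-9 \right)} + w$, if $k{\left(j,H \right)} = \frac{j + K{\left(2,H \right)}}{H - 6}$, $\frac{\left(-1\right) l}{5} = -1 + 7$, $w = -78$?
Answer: $\frac{224}{15} \approx 14.933$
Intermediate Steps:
$l = -30$ ($l = - 5 \left(-1 + 7\right) = \left(-5\right) 6 = -30$)
$K{\left(m,b \right)} = -4$ ($K{\left(m,b \right)} = -8 + 4 = -4$)
$k{\left(j,H \right)} = \frac{-4 + j}{-6 + H}$ ($k{\left(j,H \right)} = \frac{j - 4}{H - 6} = \frac{-4 + j}{-6 + H}$)
$41 k{\left(l,-9 \right)} + w = 41 \frac{-4 - 30}{-6 - 9} - 78 = 41 \frac{1}{-15} \left(-34\right) - 78 = 41 \left(\left(- \frac{1}{15}\right) \left(-34\right)\right) - 78 = 41 \cdot \frac{34}{15} - 78 = \frac{1394}{15} - 78 = \frac{224}{15}$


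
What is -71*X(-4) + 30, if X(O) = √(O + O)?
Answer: 30 - 142*I*√2 ≈ 30.0 - 200.82*I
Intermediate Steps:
X(O) = √2*√O (X(O) = √(2*O) = √2*√O)
-71*X(-4) + 30 = -71*√2*√(-4) + 30 = -71*√2*2*I + 30 = -142*I*√2 + 30 = 30 - 142*I*√2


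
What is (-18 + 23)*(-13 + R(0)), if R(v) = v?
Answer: -65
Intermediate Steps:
(-18 + 23)*(-13 + R(0)) = (-18 + 23)*(-13 + 0) = 5*(-13) = -65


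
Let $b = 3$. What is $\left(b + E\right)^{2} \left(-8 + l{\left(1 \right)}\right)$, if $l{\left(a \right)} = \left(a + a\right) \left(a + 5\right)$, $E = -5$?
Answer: $16$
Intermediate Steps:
$l{\left(a \right)} = 2 a \left(5 + a\right)$
$\left(b + E\right)^{2} \left(-8 + l{\left(1 \right)}\right) = \left(3 - 5\right)^{2} \left(-8 + 2 \cdot 1 \left(5 + 1\right)\right) = \left(-2\right)^{2} \left(-8 + 2 \cdot 1 \cdot 6\right) = 4 \left(-8 + 12\right) = 4 \cdot 4 = 16$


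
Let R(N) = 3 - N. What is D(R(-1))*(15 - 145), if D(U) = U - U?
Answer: 0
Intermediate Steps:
D(U) = 0
D(R(-1))*(15 - 145) = 0*(15 - 145) = 0*(-130) = 0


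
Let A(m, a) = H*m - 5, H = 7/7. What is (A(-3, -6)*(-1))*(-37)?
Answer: -296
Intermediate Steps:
H = 1 (H = 7*(⅐) = 1)
A(m, a) = -5 + m (A(m, a) = 1*m - 5 = m - 5 = -5 + m)
(A(-3, -6)*(-1))*(-37) = ((-5 - 3)*(-1))*(-37) = -8*(-1)*(-37) = 8*(-37) = -296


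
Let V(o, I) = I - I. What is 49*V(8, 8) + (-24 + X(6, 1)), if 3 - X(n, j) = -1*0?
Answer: -21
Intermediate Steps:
V(o, I) = 0
X(n, j) = 3 (X(n, j) = 3 - (-1)*0 = 3 - 1*0 = 3 + 0 = 3)
49*V(8, 8) + (-24 + X(6, 1)) = 49*0 + (-24 + 3) = 0 - 21 = -21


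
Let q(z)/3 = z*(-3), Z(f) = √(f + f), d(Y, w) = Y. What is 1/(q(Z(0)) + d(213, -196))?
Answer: 1/213 ≈ 0.0046948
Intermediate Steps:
Z(f) = √2*√f (Z(f) = √(2*f) = √2*√f)
q(z) = -9*z (q(z) = 3*(z*(-3)) = 3*(-3*z) = -9*z)
1/(q(Z(0)) + d(213, -196)) = 1/(-9*√2*√0 + 213) = 1/(-9*√2*0 + 213) = 1/(-9*0 + 213) = 1/(0 + 213) = 1/213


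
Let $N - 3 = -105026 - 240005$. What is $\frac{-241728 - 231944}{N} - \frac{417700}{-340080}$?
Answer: $\frac{3815057117}{1466714028} \approx 2.6011$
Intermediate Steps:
$N = -345028$ ($N = 3 - 345031 = -345028$)
$\frac{-241728 - 231944}{N} - \frac{417700}{-340080} = \frac{-241728 - 231944}{-345028} - \frac{417700}{-340080} = \left(-473672\right) \left(- \frac{1}{345028}\right) - - \frac{20885}{17004} = \frac{118418}{86257} + \frac{20885}{17004} = \frac{3815057117}{1466714028}$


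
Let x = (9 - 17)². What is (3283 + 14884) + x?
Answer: 18231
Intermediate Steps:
x = 64 (x = (-8)² = 64)
(3283 + 14884) + x = (3283 + 14884) + 64 = 18167 + 64 = 18231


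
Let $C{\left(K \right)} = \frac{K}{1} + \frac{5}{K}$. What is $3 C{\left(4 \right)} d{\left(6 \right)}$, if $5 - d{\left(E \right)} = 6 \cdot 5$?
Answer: $- \frac{1575}{4} \approx -393.75$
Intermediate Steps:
$d{\left(E \right)} = -25$ ($d{\left(E \right)} = 5 - 6 \cdot 5 = 5 - 30 = -25$)
$C{\left(K \right)} = K + \frac{5}{K}$ ($C{\left(K \right)} = K 1 + \frac{5}{K} = K + \frac{5}{K}$)
$3 C{\left(4 \right)} d{\left(6 \right)} = 3 \left(4 + \frac{5}{4}\right) \left(-25\right) = 3 \cdot \frac{21}{4} \left(-25\right) = \frac{63}{4} \left(-25\right) = - \frac{1575}{4}$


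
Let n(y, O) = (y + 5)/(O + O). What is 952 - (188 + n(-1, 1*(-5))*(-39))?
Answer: 3742/5 ≈ 748.40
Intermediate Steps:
n(y, O) = (5 + y)/(2*O) (n(y, O) = (5 + y)/((2*O)) = (5 + y)*(1/(2*O)) = (5 + y)/(2*O))
952 - (188 + n(-1, 1*(-5))*(-39)) = 952 - (188 + ((5 - 1)/(2*((1*(-5)))))*(-39)) = 952 - (188 + ((½)*4/(-5))*(-39)) = 952 - (188 + ((½)*(-⅕)*4)*(-39)) = 952 - (188 - ⅖*(-39)) = 952 - (188 + 78/5) = 952 - 1*1018/5 = 952 - 1018/5 = 3742/5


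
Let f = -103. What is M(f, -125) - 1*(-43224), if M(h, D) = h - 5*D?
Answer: 43746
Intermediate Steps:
M(f, -125) - 1*(-43224) = (-103 - 5*(-125)) - 1*(-43224) = (-103 + 625) + 43224 = 522 + 43224 = 43746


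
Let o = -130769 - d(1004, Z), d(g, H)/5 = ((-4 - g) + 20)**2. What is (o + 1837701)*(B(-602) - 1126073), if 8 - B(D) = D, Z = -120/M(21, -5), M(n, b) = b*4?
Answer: 3571980963844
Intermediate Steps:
M(n, b) = 4*b
Z = 6 (Z = -120/(4*(-5)) = -120/(-20) = -120*(-1/20) = 6)
B(D) = 8 - D
d(g, H) = 5*(16 - g)**2 (d(g, H) = 5*((-4 - g) + 20)**2 = 5*(16 - g)**2)
o = -5011489 (o = -130769 - 5*(-16 + 1004)**2 = -130769 - 5*988**2 = -130769 - 5*976144 = -130769 - 1*4880720 = -130769 - 4880720 = -5011489)
(o + 1837701)*(B(-602) - 1126073) = (-5011489 + 1837701)*((8 - 1*(-602)) - 1126073) = -3173788*((8 + 602) - 1126073) = -3173788*(610 - 1126073) = -3173788*(-1125463) = 3571980963844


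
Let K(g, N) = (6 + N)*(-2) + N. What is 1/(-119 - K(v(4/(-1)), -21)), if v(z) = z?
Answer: -1/128 ≈ -0.0078125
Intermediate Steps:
K(g, N) = -12 - N (K(g, N) = (-12 - 2*N) + N = -12 - N)
1/(-119 - K(v(4/(-1)), -21)) = 1/(-119 - (-12 - 1*(-21))) = 1/(-119 - (-12 + 21)) = 1/(-119 - 1*9) = 1/(-119 - 9) = 1/(-128) = -1/128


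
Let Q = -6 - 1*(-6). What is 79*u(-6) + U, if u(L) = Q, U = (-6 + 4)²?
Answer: 4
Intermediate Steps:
Q = 0 (Q = -6 + 6 = 0)
U = 4 (U = (-2)² = 4)
u(L) = 0
79*u(-6) + U = 79*0 + 4 = 0 + 4 = 4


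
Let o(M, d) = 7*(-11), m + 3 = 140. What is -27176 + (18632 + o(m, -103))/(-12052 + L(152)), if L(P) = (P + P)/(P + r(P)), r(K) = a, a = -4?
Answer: -4039017261/148616 ≈ -27178.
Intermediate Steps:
m = 137 (m = -3 + 140 = 137)
r(K) = -4
L(P) = 2*P/(-4 + P) (L(P) = (P + P)/(P - 4) = (2*P)/(-4 + P) = 2*P/(-4 + P))
o(M, d) = -77
-27176 + (18632 + o(m, -103))/(-12052 + L(152)) = -27176 + (18632 - 77)/(-12052 + 2*152/(-4 + 152)) = -27176 + 18555/(-12052 + 2*152/148) = -27176 + 18555/(-12052 + 2*152*(1/148)) = -27176 + 18555/(-12052 + 76/37) = -27176 + 18555/(-445848/37) = -27176 + 18555*(-37/445848) = -27176 - 228845/148616 = -4039017261/148616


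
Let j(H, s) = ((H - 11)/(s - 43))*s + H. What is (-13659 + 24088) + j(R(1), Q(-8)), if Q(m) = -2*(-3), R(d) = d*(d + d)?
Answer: 386001/37 ≈ 10432.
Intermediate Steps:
R(d) = 2*d**2 (R(d) = d*(2*d) = 2*d**2)
Q(m) = 6
j(H, s) = H + s*(-11 + H)/(-43 + s) (j(H, s) = ((-11 + H)/(-43 + s))*s + H = s*(-11 + H)/(-43 + s) + H = H + s*(-11 + H)/(-43 + s))
(-13659 + 24088) + j(R(1), Q(-8)) = (-13659 + 24088) + (-86*1**2 - 11*6 + 2*(2*1**2)*6)/(-43 + 6) = 10429 + (-86 - 66 + 2*(2*1)*6)/(-37) = 10429 - (-43*2 - 66 + 2*2*6)/37 = 10429 - (-86 - 66 + 24)/37 = 10429 - 1/37*(-128) = 10429 + 128/37 = 386001/37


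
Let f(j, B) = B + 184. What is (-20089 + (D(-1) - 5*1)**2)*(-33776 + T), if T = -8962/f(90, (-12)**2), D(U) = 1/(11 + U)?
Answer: 54261067311/80 ≈ 6.7826e+8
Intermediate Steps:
f(j, B) = 184 + B
T = -4481/164 (T = -8962/(184 + (-12)**2) = -8962/(184 + 144) = -8962/328 = -8962*1/328 = -4481/164 ≈ -27.323)
(-20089 + (D(-1) - 5*1)**2)*(-33776 + T) = (-20089 + (1/(11 - 1) - 5*1)**2)*(-33776 - 4481/164) = (-20089 + (1/10 - 5)**2)*(-5543745/164) = (-20089 + (-49/10)**2)*(-5543745/164) = (-20089 + 2401/100)*(-5543745/164) = -2006499/100*(-5543745/164) = 54261067311/80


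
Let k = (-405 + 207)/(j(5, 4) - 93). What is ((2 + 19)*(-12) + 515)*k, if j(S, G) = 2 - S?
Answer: 8679/16 ≈ 542.44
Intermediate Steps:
k = 33/16 (k = (-405 + 207)/((2 - 1*5) - 93) = -198/((2 - 5) - 93) = -198/(-3 - 93) = -198/(-96) = -198*(-1/96) = 33/16 ≈ 2.0625)
((2 + 19)*(-12) + 515)*k = ((2 + 19)*(-12) + 515)*(33/16) = (21*(-12) + 515)*(33/16) = (-252 + 515)*(33/16) = 263*(33/16) = 8679/16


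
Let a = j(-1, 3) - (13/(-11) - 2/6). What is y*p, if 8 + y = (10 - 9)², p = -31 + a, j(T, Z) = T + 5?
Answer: 5887/33 ≈ 178.39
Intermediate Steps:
j(T, Z) = 5 + T
a = 182/33 (a = (5 - 1) - (13/(-11) - 2/6) = 4 - (13*(-1/11) - 2*⅙) = 4 - (-13/11 - ⅓) = 4 - 1*(-50/33) = 4 + 50/33 = 182/33 ≈ 5.5152)
p = -841/33 (p = -31 + 182/33 = -841/33 ≈ -25.485)
y = -7 (y = -8 + (10 - 9)² = -8 + 1² = -8 + 1 = -7)
y*p = -7*(-841/33) = 5887/33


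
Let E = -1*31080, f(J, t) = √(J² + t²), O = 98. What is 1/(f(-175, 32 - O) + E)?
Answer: -31080/965931419 - √34981/965931419 ≈ -3.2370e-5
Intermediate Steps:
E = -31080
1/(f(-175, 32 - O) + E) = 1/(√((-175)² + (32 - 1*98)²) - 31080) = 1/(√(30625 + (32 - 98)²) - 31080) = 1/(√(30625 + (-66)²) - 31080) = 1/(√(30625 + 4356) - 31080) = 1/(√34981 - 31080) = 1/(-31080 + √34981)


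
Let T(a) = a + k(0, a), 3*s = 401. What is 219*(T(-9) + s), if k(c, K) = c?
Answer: 27302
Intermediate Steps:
s = 401/3 (s = (1/3)*401 = 401/3 ≈ 133.67)
T(a) = a (T(a) = a + 0 = a)
219*(T(-9) + s) = 219*(-9 + 401/3) = 219*(374/3) = 27302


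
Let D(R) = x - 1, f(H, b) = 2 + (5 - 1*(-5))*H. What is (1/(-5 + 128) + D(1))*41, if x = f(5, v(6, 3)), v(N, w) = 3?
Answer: 6274/3 ≈ 2091.3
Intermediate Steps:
f(H, b) = 2 + 10*H (f(H, b) = 2 + (5 + 5)*H = 2 + 10*H)
x = 52 (x = 2 + 10*5 = 2 + 50 = 52)
D(R) = 51 (D(R) = 52 - 1 = 51)
(1/(-5 + 128) + D(1))*41 = (1/(-5 + 128) + 51)*41 = (1/123 + 51)*41 = (6274/123)*41 = 6274/3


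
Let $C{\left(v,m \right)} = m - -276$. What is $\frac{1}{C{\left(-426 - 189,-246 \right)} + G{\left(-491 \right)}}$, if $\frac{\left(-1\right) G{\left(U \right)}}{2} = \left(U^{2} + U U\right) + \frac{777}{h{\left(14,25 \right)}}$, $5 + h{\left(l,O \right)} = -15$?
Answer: $- \frac{10}{9642163} \approx -1.0371 \cdot 10^{-6}$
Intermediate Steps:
$C{\left(v,m \right)} = 276 + m$ ($C{\left(v,m \right)} = m + 276 = 276 + m$)
$h{\left(l,O \right)} = -20$ ($h{\left(l,O \right)} = -5 - 15 = -20$)
$G{\left(U \right)} = \frac{777}{10} - 4 U^{2}$ ($G{\left(U \right)} = - 2 \left(\left(U^{2} + U U\right) + \frac{777}{-20}\right) = - 2 \left(\left(U^{2} + U^{2}\right) + 777 \left(- \frac{1}{20}\right)\right) = - 2 \left(2 U^{2} - \frac{777}{20}\right) = - 2 \left(- \frac{777}{20} + 2 U^{2}\right) = \frac{777}{10} - 4 U^{2}$)
$\frac{1}{C{\left(-426 - 189,-246 \right)} + G{\left(-491 \right)}} = \frac{1}{\left(276 - 246\right) + \left(\frac{777}{10} - 4 \left(-491\right)^{2}\right)} = \frac{1}{30 + \left(\frac{777}{10} - 964324\right)} = \frac{1}{30 - \frac{9642463}{10}} = \frac{1}{- \frac{9642163}{10}} = - \frac{10}{9642163}$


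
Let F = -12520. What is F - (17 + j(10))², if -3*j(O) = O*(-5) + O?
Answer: -120961/9 ≈ -13440.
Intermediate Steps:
j(O) = 4*O/3 (j(O) = -(O*(-5) + O)/3 = -(-5*O + O)/3 = -(-4)*O/3 = 4*O/3)
F - (17 + j(10))² = -12520 - (17 + (4/3)*10)² = -12520 - (17 + 40/3)² = -12520 - (91/3)² = -12520 - 1*8281/9 = -12520 - 8281/9 = -120961/9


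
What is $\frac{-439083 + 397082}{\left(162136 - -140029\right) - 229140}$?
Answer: $- \frac{42001}{73025} \approx -0.57516$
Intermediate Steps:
$\frac{-439083 + 397082}{\left(162136 - -140029\right) - 229140} = - \frac{42001}{\left(162136 + 140029\right) - 229140} = - \frac{42001}{302165 - 229140} = - \frac{42001}{73025}$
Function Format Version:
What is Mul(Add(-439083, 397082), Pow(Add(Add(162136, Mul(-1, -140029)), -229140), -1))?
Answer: Rational(-42001, 73025) ≈ -0.57516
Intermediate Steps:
Mul(Add(-439083, 397082), Pow(Add(Add(162136, Mul(-1, -140029)), -229140), -1)) = Mul(-42001, Pow(Add(Add(162136, 140029), -229140), -1)) = Mul(-42001, Pow(Add(302165, -229140), -1)) = Mul(-42001, Pow(73025, -1)) = Mul(-42001, Rational(1, 73025)) = Rational(-42001, 73025)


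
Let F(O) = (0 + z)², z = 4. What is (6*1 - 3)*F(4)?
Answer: 48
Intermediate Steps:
F(O) = 16 (F(O) = (0 + 4)² = 4² = 16)
(6*1 - 3)*F(4) = (6*1 - 3)*16 = (6 - 3)*16 = 3*16 = 48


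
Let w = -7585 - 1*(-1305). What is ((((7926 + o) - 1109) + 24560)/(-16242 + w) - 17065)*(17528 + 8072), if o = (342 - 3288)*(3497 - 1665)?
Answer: -4850844608000/11261 ≈ -4.3077e+8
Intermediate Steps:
o = -5397072 (o = -2946*1832 = -5397072)
w = -6280 (w = -7585 + 1305 = -6280)
((((7926 + o) - 1109) + 24560)/(-16242 + w) - 17065)*(17528 + 8072) = ((((7926 - 5397072) - 1109) + 24560)/(-16242 - 6280) - 17065)*(17528 + 8072) = (((-5389146 - 1109) + 24560)/(-22522) - 17065)*25600 = ((-5390255 + 24560)*(-1/22522) - 17065)*25600 = (-5365695*(-1/22522) - 17065)*25600 = (5365695/22522 - 17065)*25600 = -378972235/22522*25600 = -4850844608000/11261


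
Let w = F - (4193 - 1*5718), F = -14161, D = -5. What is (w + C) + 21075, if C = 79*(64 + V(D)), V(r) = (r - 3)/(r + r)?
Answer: 67791/5 ≈ 13558.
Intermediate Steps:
V(r) = (-3 + r)/(2*r) (V(r) = (-3 + r)/((2*r)) = (-3 + r)*(1/(2*r)) = (-3 + r)/(2*r))
w = -12636 (w = -14161 - (4193 - 1*5718) = -14161 - (4193 - 5718) = -14161 - 1*(-1525) = -14161 + 1525 = -12636)
C = 25596/5 (C = 79*(64 + (1/2)*(-3 - 5)/(-5)) = 79*(64 + (1/2)*(-1/5)*(-8)) = 79*(64 + 4/5) = 79*(324/5) = 25596/5 ≈ 5119.2)
(w + C) + 21075 = (-12636 + 25596/5) + 21075 = -37584/5 + 21075 = 67791/5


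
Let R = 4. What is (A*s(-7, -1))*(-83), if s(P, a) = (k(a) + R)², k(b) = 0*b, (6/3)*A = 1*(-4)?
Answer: 2656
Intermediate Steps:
A = -2 (A = (1*(-4))/2 = (½)*(-4) = -2)
k(b) = 0
s(P, a) = 16 (s(P, a) = (0 + 4)² = 4² = 16)
(A*s(-7, -1))*(-83) = -2*16*(-83) = -32*(-83) = 2656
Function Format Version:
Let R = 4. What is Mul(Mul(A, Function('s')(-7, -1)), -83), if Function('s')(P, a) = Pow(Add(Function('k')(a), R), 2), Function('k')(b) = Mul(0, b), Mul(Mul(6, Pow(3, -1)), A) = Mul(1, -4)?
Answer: 2656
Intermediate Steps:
A = -2 (A = Mul(Rational(1, 2), Mul(1, -4)) = Mul(Rational(1, 2), -4) = -2)
Function('k')(b) = 0
Function('s')(P, a) = 16 (Function('s')(P, a) = Pow(Add(0, 4), 2) = Pow(4, 2) = 16)
Mul(Mul(A, Function('s')(-7, -1)), -83) = Mul(Mul(-2, 16), -83) = Mul(-32, -83) = 2656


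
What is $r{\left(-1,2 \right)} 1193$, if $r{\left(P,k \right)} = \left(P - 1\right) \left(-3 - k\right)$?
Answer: $11930$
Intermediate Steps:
$r{\left(P,k \right)} = \left(-1 + P\right) \left(-3 - k\right)$
$r{\left(-1,2 \right)} 1193 = \left(3 + 2 - -3 - \left(-1\right) 2\right) 1193 = \left(3 + 2 + 3 + 2\right) 1193 = 10 \cdot 1193 = 11930$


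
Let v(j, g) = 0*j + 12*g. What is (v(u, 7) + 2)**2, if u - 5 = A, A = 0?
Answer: 7396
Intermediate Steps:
u = 5 (u = 5 + 0 = 5)
v(j, g) = 12*g (v(j, g) = 0 + 12*g = 12*g)
(v(u, 7) + 2)**2 = (12*7 + 2)**2 = (84 + 2)**2 = 86**2 = 7396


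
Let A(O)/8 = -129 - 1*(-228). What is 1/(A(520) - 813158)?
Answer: -1/812366 ≈ -1.2310e-6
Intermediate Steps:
A(O) = 792 (A(O) = 8*(-129 - 1*(-228)) = 8*(-129 + 228) = 8*99 = 792)
1/(A(520) - 813158) = 1/(792 - 813158) = 1/(-812366) = -1/812366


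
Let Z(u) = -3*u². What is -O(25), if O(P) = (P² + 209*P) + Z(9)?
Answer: -5607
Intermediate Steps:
O(P) = -243 + P² + 209*P (O(P) = (P² + 209*P) - 3*9² = (P² + 209*P) - 3*81 = (P² + 209*P) - 243 = -243 + P² + 209*P)
-O(25) = -(-243 + 25² + 209*25) = -(-243 + 625 + 5225) = -1*5607 = -5607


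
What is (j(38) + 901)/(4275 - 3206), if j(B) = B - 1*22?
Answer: 917/1069 ≈ 0.85781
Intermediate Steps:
j(B) = -22 + B (j(B) = B - 22 = -22 + B)
(j(38) + 901)/(4275 - 3206) = ((-22 + 38) + 901)/(4275 - 3206) = (16 + 901)/1069 = 917*(1/1069) = 917/1069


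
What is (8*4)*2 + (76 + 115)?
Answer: 255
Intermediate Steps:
(8*4)*2 + (76 + 115) = 32*2 + 191 = 64 + 191 = 255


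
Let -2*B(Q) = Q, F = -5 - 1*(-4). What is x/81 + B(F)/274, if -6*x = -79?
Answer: 21889/133164 ≈ 0.16438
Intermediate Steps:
x = 79/6 (x = -⅙*(-79) = 79/6 ≈ 13.167)
F = -1 (F = -5 + 4 = -1)
B(Q) = -Q/2
x/81 + B(F)/274 = (79/6)/81 - ½*(-1)/274 = (79/6)*(1/81) + (½)*(1/274) = 79/486 + 1/548 = 21889/133164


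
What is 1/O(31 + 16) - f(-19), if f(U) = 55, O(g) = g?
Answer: -2584/47 ≈ -54.979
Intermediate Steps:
1/O(31 + 16) - f(-19) = 1/(31 + 16) - 1*55 = 1/47 - 55 = -2584/47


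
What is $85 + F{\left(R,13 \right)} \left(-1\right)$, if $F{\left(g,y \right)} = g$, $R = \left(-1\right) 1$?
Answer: $86$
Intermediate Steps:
$R = -1$
$85 + F{\left(R,13 \right)} \left(-1\right) = 85 - -1 = 85 + 1 = 86$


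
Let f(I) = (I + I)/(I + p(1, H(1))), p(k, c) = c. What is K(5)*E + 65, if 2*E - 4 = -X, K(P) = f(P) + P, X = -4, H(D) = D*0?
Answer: 93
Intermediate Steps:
H(D) = 0
f(I) = 2 (f(I) = (I + I)/(I + 0) = (2*I)/I = 2)
K(P) = 2 + P
E = 4 (E = 2 + (-1*(-4))/2 = 2 + (½)*4 = 2 + 2 = 4)
K(5)*E + 65 = (2 + 5)*4 + 65 = 7*4 + 65 = 28 + 65 = 93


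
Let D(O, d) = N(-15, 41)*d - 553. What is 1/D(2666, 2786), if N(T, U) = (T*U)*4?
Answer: -1/6854113 ≈ -1.4590e-7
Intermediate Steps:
N(T, U) = 4*T*U
D(O, d) = -553 - 2460*d (D(O, d) = (4*(-15)*41)*d - 553 = -2460*d - 553 = -553 - 2460*d)
1/D(2666, 2786) = 1/(-553 - 2460*2786) = 1/(-553 - 6853560) = 1/(-6854113) = -1/6854113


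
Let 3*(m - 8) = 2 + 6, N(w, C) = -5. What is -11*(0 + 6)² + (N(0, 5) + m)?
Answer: -1171/3 ≈ -390.33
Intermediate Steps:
m = 32/3 (m = 8 + (2 + 6)/3 = 8 + (⅓)*8 = 8 + 8/3 = 32/3 ≈ 10.667)
-11*(0 + 6)² + (N(0, 5) + m) = -11*(0 + 6)² + (-5 + 32/3) = -11*6² + 17/3 = -11*36 + 17/3 = -396 + 17/3 = -1171/3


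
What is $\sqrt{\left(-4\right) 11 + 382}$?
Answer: $13 \sqrt{2} \approx 18.385$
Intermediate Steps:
$\sqrt{\left(-4\right) 11 + 382} = \sqrt{-44 + 382} = \sqrt{338} = 13 \sqrt{2}$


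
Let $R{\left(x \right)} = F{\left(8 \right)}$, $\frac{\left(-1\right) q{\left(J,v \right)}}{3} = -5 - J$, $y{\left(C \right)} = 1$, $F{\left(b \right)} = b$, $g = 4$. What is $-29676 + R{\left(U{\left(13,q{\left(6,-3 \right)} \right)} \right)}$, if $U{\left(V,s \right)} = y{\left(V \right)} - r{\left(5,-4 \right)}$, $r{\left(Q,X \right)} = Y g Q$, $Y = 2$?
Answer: $-29668$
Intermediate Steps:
$r{\left(Q,X \right)} = 8 Q$ ($r{\left(Q,X \right)} = 2 \cdot 4 Q = 8 Q$)
$q{\left(J,v \right)} = 15 + 3 J$ ($q{\left(J,v \right)} = - 3 \left(-5 - J\right) = 15 + 3 J$)
$U{\left(V,s \right)} = -39$ ($U{\left(V,s \right)} = 1 - 8 \cdot 5 = 1 - 40 = -39$)
$R{\left(x \right)} = 8$
$-29676 + R{\left(U{\left(13,q{\left(6,-3 \right)} \right)} \right)} = -29676 + 8 = -29668$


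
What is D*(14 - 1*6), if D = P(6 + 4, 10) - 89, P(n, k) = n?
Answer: -632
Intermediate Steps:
D = -79 (D = (6 + 4) - 89 = 10 - 89 = -79)
D*(14 - 1*6) = -79*(14 - 1*6) = -79*(14 - 6) = -79*8 = -632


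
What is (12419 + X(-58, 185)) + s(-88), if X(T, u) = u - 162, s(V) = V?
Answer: 12354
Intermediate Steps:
X(T, u) = -162 + u
(12419 + X(-58, 185)) + s(-88) = (12419 + (-162 + 185)) - 88 = (12419 + 23) - 88 = 12442 - 88 = 12354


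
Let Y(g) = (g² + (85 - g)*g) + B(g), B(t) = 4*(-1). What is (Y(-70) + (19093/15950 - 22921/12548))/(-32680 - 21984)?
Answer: 595881571693/5470242879200 ≈ 0.10893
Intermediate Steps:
B(t) = -4
Y(g) = -4 + g² + g*(85 - g) (Y(g) = (g² + (85 - g)*g) - 4 = (g² + g*(85 - g)) - 4 = -4 + g² + g*(85 - g))
(Y(-70) + (19093/15950 - 22921/12548))/(-32680 - 21984) = ((-4 + 85*(-70)) + (19093/15950 - 22921/12548))/(-32680 - 21984) = ((-4 - 5950) + (19093*(1/15950) - 22921*1/12548))/(-54664) = (-5954 + (19093/15950 - 22921/12548))*(-1/54664) = (-5954 - 63005493/100070300)*(-1/54664) = -595881571693/100070300*(-1/54664) = 595881571693/5470242879200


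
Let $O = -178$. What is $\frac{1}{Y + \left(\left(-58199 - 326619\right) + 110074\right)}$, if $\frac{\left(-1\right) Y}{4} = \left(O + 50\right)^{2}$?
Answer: $- \frac{1}{340280} \approx -2.9388 \cdot 10^{-6}$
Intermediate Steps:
$Y = -65536$ ($Y = - 4 \left(-178 + 50\right)^{2} = - 4 \left(-128\right)^{2} = \left(-4\right) 16384 = -65536$)
$\frac{1}{Y + \left(\left(-58199 - 326619\right) + 110074\right)} = \frac{1}{-65536 + \left(\left(-58199 - 326619\right) + 110074\right)} = \frac{1}{-65536 + \left(-384818 + 110074\right)} = \frac{1}{-65536 - 274744} = \frac{1}{-340280} = - \frac{1}{340280}$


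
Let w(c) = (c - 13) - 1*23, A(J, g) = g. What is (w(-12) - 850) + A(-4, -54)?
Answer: -952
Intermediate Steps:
w(c) = -36 + c (w(c) = (-13 + c) - 23 = -36 + c)
(w(-12) - 850) + A(-4, -54) = ((-36 - 12) - 850) - 54 = (-48 - 850) - 54 = -898 - 54 = -952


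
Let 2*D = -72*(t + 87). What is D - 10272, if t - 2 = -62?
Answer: -11244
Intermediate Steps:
t = -60 (t = 2 - 62 = -60)
D = -972 (D = (-72*(-60 + 87))/2 = (-72*27)/2 = (½)*(-1944) = -972)
D - 10272 = -972 - 10272 = -11244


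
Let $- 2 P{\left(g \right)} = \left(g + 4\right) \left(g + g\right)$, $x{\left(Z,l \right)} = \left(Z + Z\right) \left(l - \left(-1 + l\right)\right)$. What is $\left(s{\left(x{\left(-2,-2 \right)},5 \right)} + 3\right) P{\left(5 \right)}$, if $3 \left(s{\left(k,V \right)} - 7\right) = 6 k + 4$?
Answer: $-150$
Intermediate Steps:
$x{\left(Z,l \right)} = 2 Z$ ($x{\left(Z,l \right)} = 2 Z 1 = 2 Z$)
$P{\left(g \right)} = - g \left(4 + g\right)$ ($P{\left(g \right)} = - \frac{\left(g + 4\right) \left(g + g\right)}{2} = - \frac{\left(4 + g\right) 2 g}{2} = - \frac{2 g \left(4 + g\right)}{2} = - g \left(4 + g\right)$)
$s{\left(k,V \right)} = \frac{25}{3} + 2 k$ ($s{\left(k,V \right)} = 7 + \frac{6 k + 4}{3} = 7 + \frac{4 + 6 k}{3} = 7 + \left(\frac{4}{3} + 2 k\right) = \frac{25}{3} + 2 k$)
$\left(s{\left(x{\left(-2,-2 \right)},5 \right)} + 3\right) P{\left(5 \right)} = \left(\left(\frac{25}{3} + 2 \cdot 2 \left(-2\right)\right) + 3\right) \left(\left(-1\right) 5 \left(4 + 5\right)\right) = \left(\left(\frac{25}{3} + 2 \left(-4\right)\right) + 3\right) \left(\left(-1\right) 5 \cdot 9\right) = \left(\left(\frac{25}{3} - 8\right) + 3\right) \left(-45\right) = \left(\frac{1}{3} + 3\right) \left(-45\right) = \frac{10}{3} \left(-45\right) = -150$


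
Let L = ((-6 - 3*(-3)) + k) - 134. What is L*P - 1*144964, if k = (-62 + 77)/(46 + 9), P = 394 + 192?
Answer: -2437272/11 ≈ -2.2157e+5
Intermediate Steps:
P = 586
k = 3/11 (k = 15/55 = 15*(1/55) = 3/11 ≈ 0.27273)
L = -1438/11 (L = ((-6 - 3*(-3)) + 3/11) - 134 = ((-6 + 9) + 3/11) - 134 = (3 + 3/11) - 134 = 36/11 - 134 = -1438/11 ≈ -130.73)
L*P - 1*144964 = -1438/11*586 - 1*144964 = -842668/11 - 144964 = -2437272/11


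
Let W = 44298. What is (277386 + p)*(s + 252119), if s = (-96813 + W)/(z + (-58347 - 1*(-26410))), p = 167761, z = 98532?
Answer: 1494786914291326/13319 ≈ 1.1223e+11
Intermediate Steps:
s = -10503/13319 (s = (-96813 + 44298)/(98532 + (-58347 - 1*(-26410))) = -52515/(98532 + (-58347 + 26410)) = -52515/(98532 - 31937) = -52515/66595 = -52515*1/66595 = -10503/13319 ≈ -0.78857)
(277386 + p)*(s + 252119) = (277386 + 167761)*(-10503/13319 + 252119) = 445147*(3357962458/13319) = 1494786914291326/13319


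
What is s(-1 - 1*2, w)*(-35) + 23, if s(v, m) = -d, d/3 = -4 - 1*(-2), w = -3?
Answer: -187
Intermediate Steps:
d = -6 (d = 3*(-4 - 1*(-2)) = 3*(-4 + 2) = 3*(-2) = -6)
s(v, m) = 6 (s(v, m) = -1*(-6) = 6)
s(-1 - 1*2, w)*(-35) + 23 = 6*(-35) + 23 = -210 + 23 = -187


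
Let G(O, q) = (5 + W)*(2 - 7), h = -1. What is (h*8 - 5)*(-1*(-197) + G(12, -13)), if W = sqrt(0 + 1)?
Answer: -2171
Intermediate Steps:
W = 1 (W = sqrt(1) = 1)
G(O, q) = -30 (G(O, q) = (5 + 1)*(2 - 7) = 6*(-5) = -30)
(h*8 - 5)*(-1*(-197) + G(12, -13)) = (-1*8 - 5)*(-1*(-197) - 30) = (-8 - 5)*(197 - 30) = -13*167 = -2171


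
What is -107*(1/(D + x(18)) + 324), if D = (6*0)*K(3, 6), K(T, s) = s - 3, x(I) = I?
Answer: -624131/18 ≈ -34674.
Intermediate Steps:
K(T, s) = -3 + s
D = 0 (D = (6*0)*(-3 + 6) = 0*3 = 0)
-107*(1/(D + x(18)) + 324) = -107*(1/(0 + 18) + 324) = -107*(1/18 + 324) = -107*5833/18 = -624131/18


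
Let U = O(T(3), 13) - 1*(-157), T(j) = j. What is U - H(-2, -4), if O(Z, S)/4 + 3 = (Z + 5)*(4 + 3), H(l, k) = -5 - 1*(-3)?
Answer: 371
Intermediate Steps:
H(l, k) = -2 (H(l, k) = -5 + 3 = -2)
O(Z, S) = 128 + 28*Z (O(Z, S) = -12 + 4*((Z + 5)*(4 + 3)) = -12 + 4*((5 + Z)*7) = -12 + 4*(35 + 7*Z) = -12 + (140 + 28*Z) = 128 + 28*Z)
U = 369 (U = (128 + 28*3) - 1*(-157) = (128 + 84) + 157 = 212 + 157 = 369)
U - H(-2, -4) = 369 - (-2) = 369 - 1*(-2) = 369 + 2 = 371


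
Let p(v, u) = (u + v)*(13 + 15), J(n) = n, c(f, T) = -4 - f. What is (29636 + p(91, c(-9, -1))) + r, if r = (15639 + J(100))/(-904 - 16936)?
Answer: 576644421/17840 ≈ 32323.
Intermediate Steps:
p(v, u) = 28*u + 28*v (p(v, u) = (u + v)*28 = 28*u + 28*v)
r = -15739/17840 (r = (15639 + 100)/(-904 - 16936) = 15739/(-17840) = 15739*(-1/17840) = -15739/17840 ≈ -0.88223)
(29636 + p(91, c(-9, -1))) + r = (29636 + (28*(-4 - 1*(-9)) + 28*91)) - 15739/17840 = (29636 + (28*(-4 + 9) + 2548)) - 15739/17840 = (29636 + (28*5 + 2548)) - 15739/17840 = (29636 + (140 + 2548)) - 15739/17840 = (29636 + 2688) - 15739/17840 = 32324 - 15739/17840 = 576644421/17840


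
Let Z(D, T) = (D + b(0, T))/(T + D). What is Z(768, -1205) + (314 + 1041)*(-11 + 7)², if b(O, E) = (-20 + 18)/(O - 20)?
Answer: 94733919/4370 ≈ 21678.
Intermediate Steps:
b(O, E) = -2/(-20 + O)
Z(D, T) = (⅒ + D)/(D + T) (Z(D, T) = (D - 2/(-20 + 0))/(T + D) = (D - 2/(-20))/(D + T) = (D - 2*(-1/20))/(D + T) = (D + ⅒)/(D + T) = (⅒ + D)/(D + T))
Z(768, -1205) + (314 + 1041)*(-11 + 7)² = (⅒ + 768)/(768 - 1205) + (314 + 1041)*(-11 + 7)² = (7681/10)/(-437) + 1355*(-4)² = -1/437*7681/10 + 1355*16 = -7681/4370 + 21680 = 94733919/4370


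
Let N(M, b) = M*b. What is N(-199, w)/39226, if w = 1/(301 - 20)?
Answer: -199/11022506 ≈ -1.8054e-5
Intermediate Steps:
w = 1/281 ≈ 0.0035587
N(-199, w)/39226 = -199*1/281/39226 = -199/281*1/39226 = -199/11022506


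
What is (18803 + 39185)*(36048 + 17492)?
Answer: 3104677520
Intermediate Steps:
(18803 + 39185)*(36048 + 17492) = 57988*53540 = 3104677520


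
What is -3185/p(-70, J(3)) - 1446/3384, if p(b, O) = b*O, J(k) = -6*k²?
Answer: -3223/2538 ≈ -1.2699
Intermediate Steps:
p(b, O) = O*b
-3185/p(-70, J(3)) - 1446/3384 = -3185/(-6*3²*(-70)) - 1446/3384 = -3185/(-6*9*(-70)) - 1446*1/3384 = -3185/((-54*(-70))) - 241/564 = -3185/3780 - 241/564 = -3185*1/3780 - 241/564 = -91/108 - 241/564 = -3223/2538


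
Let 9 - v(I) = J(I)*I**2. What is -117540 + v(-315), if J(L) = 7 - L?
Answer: -32067981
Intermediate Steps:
v(I) = 9 - I**2*(7 - I) (v(I) = 9 - (7 - I)*I**2 = 9 - I**2*(7 - I))
-117540 + v(-315) = -117540 + (9 + (-315)**2*(-7 - 315)) = -117540 + (9 + 99225*(-322)) = -117540 + (9 - 31950450) = -117540 - 31950441 = -32067981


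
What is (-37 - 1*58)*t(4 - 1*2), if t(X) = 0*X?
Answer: 0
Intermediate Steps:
t(X) = 0
(-37 - 1*58)*t(4 - 1*2) = (-37 - 1*58)*0 = (-37 - 58)*0 = -95*0 = 0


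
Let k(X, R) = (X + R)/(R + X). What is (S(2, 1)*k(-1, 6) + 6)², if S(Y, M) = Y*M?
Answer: 64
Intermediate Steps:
S(Y, M) = M*Y
k(X, R) = 1 (k(X, R) = (R + X)/(R + X) = 1)
(S(2, 1)*k(-1, 6) + 6)² = ((1*2)*1 + 6)² = (2*1 + 6)² = (2 + 6)² = 8² = 64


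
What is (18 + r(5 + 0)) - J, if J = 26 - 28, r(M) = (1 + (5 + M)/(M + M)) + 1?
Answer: 23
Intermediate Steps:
r(M) = 2 + (5 + M)/(2*M) (r(M) = (1 + (5 + M)/((2*M))) + 1 = (1 + (5 + M)*(1/(2*M))) + 1 = (1 + (5 + M)/(2*M)) + 1 = 2 + (5 + M)/(2*M))
J = -2
(18 + r(5 + 0)) - J = (18 + 5*(1 + (5 + 0))/(2*(5 + 0))) - 1*(-2) = (18 + (5/2)*(1 + 5)/5) + 2 = (18 + (5/2)*(⅕)*6) + 2 = (18 + 3) + 2 = 21 + 2 = 23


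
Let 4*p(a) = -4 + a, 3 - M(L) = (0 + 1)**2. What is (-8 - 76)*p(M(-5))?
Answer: 42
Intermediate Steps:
M(L) = 2 (M(L) = 3 - (0 + 1)**2 = 3 - 1*1**2 = 3 - 1*1 = 3 - 1 = 2)
p(a) = -1 + a/4 (p(a) = (-4 + a)/4 = -1 + a/4)
(-8 - 76)*p(M(-5)) = (-8 - 76)*(-1 + (1/4)*2) = -84*(-1 + 1/2) = -84*(-1/2) = 42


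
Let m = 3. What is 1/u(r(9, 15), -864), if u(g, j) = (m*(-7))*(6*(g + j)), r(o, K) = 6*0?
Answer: 1/108864 ≈ 9.1858e-6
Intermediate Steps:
r(o, K) = 0
u(g, j) = -126*g - 126*j (u(g, j) = (3*(-7))*(6*(g + j)) = -21*(6*g + 6*j) = -126*g - 126*j)
1/u(r(9, 15), -864) = 1/(-126*0 - 126*(-864)) = 1/(0 + 108864) = 1/108864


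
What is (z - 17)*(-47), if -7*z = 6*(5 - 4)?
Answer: 5875/7 ≈ 839.29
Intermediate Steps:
z = -6/7 (z = -6*(5 - 4)/7 = -6/7 ≈ -0.85714)
(z - 17)*(-47) = (-6/7 - 17)*(-47) = -125/7*(-47) = 5875/7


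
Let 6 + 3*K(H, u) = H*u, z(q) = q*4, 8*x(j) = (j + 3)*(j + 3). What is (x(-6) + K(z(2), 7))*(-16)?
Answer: -854/3 ≈ -284.67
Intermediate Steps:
x(j) = (3 + j)²/8 (x(j) = ((j + 3)*(j + 3))/8 = ((3 + j)*(3 + j))/8 = (3 + j)²/8)
z(q) = 4*q
K(H, u) = -2 + H*u/3 (K(H, u) = -2 + (H*u)/3 = -2 + H*u/3)
(x(-6) + K(z(2), 7))*(-16) = ((3 - 6)²/8 + (-2 + (⅓)*(4*2)*7))*(-16) = ((⅛)*(-3)² + (-2 + (⅓)*8*7))*(-16) = ((⅛)*9 + (-2 + 56/3))*(-16) = (9/8 + 50/3)*(-16) = (427/24)*(-16) = -854/3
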